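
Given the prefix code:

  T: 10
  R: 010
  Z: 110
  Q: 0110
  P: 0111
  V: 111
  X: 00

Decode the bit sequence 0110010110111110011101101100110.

Read left to right; each codeword is recognised as soon as it completes (prefix code):
  0110→Q | 010→R | 110→Z | 111→V | 110→Z | 0111→P | 0110→Q | 110→Z | 0110→Q
Decoded message: QRZVZPQZQ

QRZVZPQZQ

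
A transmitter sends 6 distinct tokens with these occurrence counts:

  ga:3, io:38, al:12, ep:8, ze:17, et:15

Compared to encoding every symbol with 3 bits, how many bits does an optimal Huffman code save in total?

Fixed-length: 3 bits × 93 symbols = 279 bits.
Huffman merges:
combine ga(3), ep(8) → 11
combine 11, al(12) → 23
combine et(15), ze(17) → 32
combine 23, 32 → 55
combine io(38), 55 → 93
Huffman total = 11 + 23 + 32 + 55 + 93 = 214 bits.
Saving = 279 − 214 = 65 bits.

65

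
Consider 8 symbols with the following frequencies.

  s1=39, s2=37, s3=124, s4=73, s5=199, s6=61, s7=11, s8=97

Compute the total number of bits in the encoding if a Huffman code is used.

1735

Merge the two smallest weights repeatedly:
merge s7(11) and s2(37): 48
merge s1(39) and 48: 87
merge s6(61) and s4(73): 134
merge 87 and s8(97): 184
merge s3(124) and 134: 258
merge 184 and s5(199): 383
merge 258 and 383: 641
The encoded length is the sum of every internal node's weight: 48 + 87 + 134 + 184 + 258 + 383 + 641 = 1735 bits.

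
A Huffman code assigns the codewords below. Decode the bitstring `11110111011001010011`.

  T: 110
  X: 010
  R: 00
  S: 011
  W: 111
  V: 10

Read left to right; each codeword is recognised as soon as it completes (prefix code):
  111→W | 10→V | 111→W | 011→S | 00→R | 10→V | 10→V | 011→S
Decoded message: WVWSRVVS

WVWSRVVS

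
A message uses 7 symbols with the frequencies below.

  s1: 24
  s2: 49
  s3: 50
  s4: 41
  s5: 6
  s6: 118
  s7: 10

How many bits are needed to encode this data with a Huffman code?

714

Merge the two smallest weights repeatedly:
combine s5(6), s7(10) → 16
combine 16, s1(24) → 40
combine 40, s4(41) → 81
combine s2(49), s3(50) → 99
combine 81, 99 → 180
combine s6(118), 180 → 298
Total encoded bits = sum of merged weights = 16 + 40 + 81 + 99 + 180 + 298 = 714.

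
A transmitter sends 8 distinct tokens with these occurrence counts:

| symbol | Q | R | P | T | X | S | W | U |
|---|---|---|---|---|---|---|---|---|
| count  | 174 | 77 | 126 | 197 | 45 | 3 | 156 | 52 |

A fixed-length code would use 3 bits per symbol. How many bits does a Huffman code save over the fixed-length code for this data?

223

Fixed-length: 3 bits × 830 symbols = 2490 bits.
Huffman merges:
S(3) + X(45) → 48
48 + U(52) → 100
R(77) + 100 → 177
P(126) + W(156) → 282
Q(174) + 177 → 351
T(197) + 282 → 479
351 + 479 → 830
Huffman total = 48 + 100 + 177 + 282 + 351 + 479 + 830 = 2267 bits.
Saving = 2490 − 2267 = 223 bits.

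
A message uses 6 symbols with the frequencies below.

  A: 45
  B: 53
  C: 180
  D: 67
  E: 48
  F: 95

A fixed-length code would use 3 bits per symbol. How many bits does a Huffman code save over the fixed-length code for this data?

275

Fixed-length: 3 bits × 488 symbols = 1464 bits.
Huffman merges:
combine A(45), E(48) → 93
combine B(53), D(67) → 120
combine 93, F(95) → 188
combine 120, C(180) → 300
combine 188, 300 → 488
Huffman total = 93 + 120 + 188 + 300 + 488 = 1189 bits.
Saving = 1464 − 1189 = 275 bits.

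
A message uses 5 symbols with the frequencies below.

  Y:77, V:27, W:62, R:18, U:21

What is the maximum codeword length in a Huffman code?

Merge the two lowest-weight nodes at each step:
merge R(18) and U(21): 39
merge V(27) and 39: 66
merge W(62) and 66: 128
merge Y(77) and 128: 205
The first pair merged (R, U) ends up deepest, at depth 4.

4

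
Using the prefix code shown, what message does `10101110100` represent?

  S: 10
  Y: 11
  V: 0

Read left to right; each codeword is recognised as soon as it completes (prefix code):
  10→S | 10→S | 11→Y | 10→S | 10→S | 0→V
Decoded message: SSYSSV

SSYSSV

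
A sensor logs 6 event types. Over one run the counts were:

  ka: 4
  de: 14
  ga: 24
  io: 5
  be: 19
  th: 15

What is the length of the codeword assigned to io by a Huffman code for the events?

4

Build the tree from the bottom:
ka(4) + io(5) → 9
9 + de(14) → 23
th(15) + be(19) → 34
23 + ga(24) → 47
34 + 47 → 81
The subtree containing io is merged 4 times, so code length = 4.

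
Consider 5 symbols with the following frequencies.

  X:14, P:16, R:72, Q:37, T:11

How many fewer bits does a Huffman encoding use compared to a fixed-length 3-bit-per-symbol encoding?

156

Fixed-length: 3 bits × 150 symbols = 450 bits.
Huffman merges:
combine T(11), X(14) → 25
combine P(16), 25 → 41
combine Q(37), 41 → 78
combine R(72), 78 → 150
Huffman total = 25 + 41 + 78 + 150 = 294 bits.
Saving = 450 − 294 = 156 bits.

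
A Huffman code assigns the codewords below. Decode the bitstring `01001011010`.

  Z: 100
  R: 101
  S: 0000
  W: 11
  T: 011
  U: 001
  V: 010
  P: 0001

Read left to right; each codeword is recognised as soon as it completes (prefix code):
  010→V | 010→V | 11→W | 010→V
Decoded message: VVWV

VVWV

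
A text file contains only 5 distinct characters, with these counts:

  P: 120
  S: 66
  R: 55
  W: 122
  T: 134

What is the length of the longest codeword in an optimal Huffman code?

Merge the two lowest-weight nodes at each step:
R(55) + S(66) → 121
P(120) + 121 → 241
W(122) + T(134) → 256
241 + 256 → 497
The first pair merged (R, S) ends up deepest, at depth 3.

3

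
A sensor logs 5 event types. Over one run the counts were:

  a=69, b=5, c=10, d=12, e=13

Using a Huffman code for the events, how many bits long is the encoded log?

189

Greedily combine the two least-frequent nodes:
b(5) + c(10) → 15
d(12) + e(13) → 25
15 + 25 → 40
40 + a(69) → 109
Total encoded bits = sum of merged weights = 15 + 25 + 40 + 109 = 189.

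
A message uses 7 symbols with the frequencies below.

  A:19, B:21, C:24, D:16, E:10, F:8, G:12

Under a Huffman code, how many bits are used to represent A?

3

Build the tree from the bottom:
merge F(8) and E(10): 18
merge G(12) and D(16): 28
merge 18 and A(19): 37
merge B(21) and C(24): 45
merge 28 and 37: 65
merge 45 and 65: 110
A's leaf is at depth 3, giving a 3-bit codeword.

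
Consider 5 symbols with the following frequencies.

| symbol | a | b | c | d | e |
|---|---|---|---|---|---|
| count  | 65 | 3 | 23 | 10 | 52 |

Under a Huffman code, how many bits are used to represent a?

1

Build the tree from the bottom:
b(3) + d(10) → 13
13 + c(23) → 36
36 + e(52) → 88
a(65) + 88 → 153
a is a child of the root — depth 1, so its codeword is a single bit.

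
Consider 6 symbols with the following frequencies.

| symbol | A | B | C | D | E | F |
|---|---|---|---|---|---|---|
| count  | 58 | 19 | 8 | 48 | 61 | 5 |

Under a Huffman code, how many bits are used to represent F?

Repeatedly merge the two smallest:
F(5) + C(8) → 13
13 + B(19) → 32
32 + D(48) → 80
A(58) + E(61) → 119
80 + 119 → 199
F's leaf is at depth 4, giving a 4-bit codeword.

4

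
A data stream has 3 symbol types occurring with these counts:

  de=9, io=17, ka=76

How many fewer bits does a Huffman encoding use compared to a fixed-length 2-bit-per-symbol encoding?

76

Fixed-length: 2 bits × 102 symbols = 204 bits.
Huffman merges:
combine de(9), io(17) → 26
combine 26, ka(76) → 102
Huffman total = 26 + 102 = 128 bits.
Saving = 204 − 128 = 76 bits.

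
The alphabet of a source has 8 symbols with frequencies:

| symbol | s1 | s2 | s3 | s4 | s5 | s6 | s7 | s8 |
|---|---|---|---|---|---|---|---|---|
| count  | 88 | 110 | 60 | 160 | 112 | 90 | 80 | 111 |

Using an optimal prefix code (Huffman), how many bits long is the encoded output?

Build the Huffman tree bottom-up:
combine s3(60), s7(80) → 140
combine s1(88), s6(90) → 178
combine s2(110), s8(111) → 221
combine s5(112), 140 → 252
combine s4(160), 178 → 338
combine 221, 252 → 473
combine 338, 473 → 811
Total encoded bits = sum of merged weights = 140 + 178 + 221 + 252 + 338 + 473 + 811 = 2413.

2413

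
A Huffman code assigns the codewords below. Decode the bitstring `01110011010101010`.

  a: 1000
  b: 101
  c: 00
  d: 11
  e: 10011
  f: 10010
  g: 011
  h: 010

Read left to right; each codeword is recognised as soon as it completes (prefix code):
  011→g | 10011→e | 010→h | 101→b | 010→h
Decoded message: gehbh

gehbh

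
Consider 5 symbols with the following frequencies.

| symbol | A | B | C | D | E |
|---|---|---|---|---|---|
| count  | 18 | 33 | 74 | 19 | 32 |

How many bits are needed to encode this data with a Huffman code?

Build the Huffman tree bottom-up:
A(18) + D(19) → 37
E(32) + B(33) → 65
37 + 65 → 102
C(74) + 102 → 176
The encoded length is the sum of every internal node's weight: 37 + 65 + 102 + 176 = 380 bits.

380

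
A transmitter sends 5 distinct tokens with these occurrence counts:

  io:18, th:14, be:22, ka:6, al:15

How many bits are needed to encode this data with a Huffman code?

Merge the two smallest weights repeatedly:
merge ka(6) and th(14): 20
merge al(15) and io(18): 33
merge 20 and be(22): 42
merge 33 and 42: 75
Each symbol's bit-cost is frequency × depth; summing gives 170 bits (equivalently 20 + 33 + 42 + 75).

170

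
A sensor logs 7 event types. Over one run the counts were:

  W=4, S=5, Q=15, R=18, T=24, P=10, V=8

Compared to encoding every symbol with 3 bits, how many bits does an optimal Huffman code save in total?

Fixed-length: 3 bits × 84 symbols = 252 bits.
Huffman merges:
W(4) + S(5) → 9
V(8) + 9 → 17
P(10) + Q(15) → 25
17 + R(18) → 35
T(24) + 25 → 49
35 + 49 → 84
Huffman total = 9 + 17 + 25 + 35 + 49 + 84 = 219 bits.
Saving = 252 − 219 = 33 bits.

33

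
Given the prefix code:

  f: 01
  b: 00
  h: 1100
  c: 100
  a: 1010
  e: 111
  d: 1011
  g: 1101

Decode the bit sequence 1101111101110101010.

gedaa

Read left to right; each codeword is recognised as soon as it completes (prefix code):
  1101→g | 111→e | 1011→d | 1010→a | 1010→a
Decoded message: gedaa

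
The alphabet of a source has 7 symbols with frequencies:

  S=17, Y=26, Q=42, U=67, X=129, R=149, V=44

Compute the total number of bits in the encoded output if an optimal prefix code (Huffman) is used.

Greedily combine the two least-frequent nodes:
merge S(17) and Y(26): 43
merge Q(42) and 43: 85
merge V(44) and U(67): 111
merge 85 and 111: 196
merge X(129) and R(149): 278
merge 196 and 278: 474
The encoded length is the sum of every internal node's weight: 43 + 85 + 111 + 196 + 278 + 474 = 1187 bits.

1187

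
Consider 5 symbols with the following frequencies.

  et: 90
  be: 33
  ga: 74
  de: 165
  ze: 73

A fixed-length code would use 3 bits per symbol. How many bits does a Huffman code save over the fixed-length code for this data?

330

Fixed-length: 3 bits × 435 symbols = 1305 bits.
Huffman merges:
combine be(33), ze(73) → 106
combine ga(74), et(90) → 164
combine 106, 164 → 270
combine de(165), 270 → 435
Huffman total = 106 + 164 + 270 + 435 = 975 bits.
Saving = 1305 − 975 = 330 bits.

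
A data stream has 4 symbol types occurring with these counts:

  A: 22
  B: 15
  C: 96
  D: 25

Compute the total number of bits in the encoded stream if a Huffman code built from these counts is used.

257

Build the Huffman tree bottom-up:
combine B(15), A(22) → 37
combine D(25), 37 → 62
combine 62, C(96) → 158
Total encoded bits = sum of merged weights = 37 + 62 + 158 = 257.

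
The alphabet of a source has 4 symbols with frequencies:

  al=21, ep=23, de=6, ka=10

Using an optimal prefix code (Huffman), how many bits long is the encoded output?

113

Greedily combine the two least-frequent nodes:
combine de(6), ka(10) → 16
combine 16, al(21) → 37
combine ep(23), 37 → 60
The encoded length is the sum of every internal node's weight: 16 + 37 + 60 = 113 bits.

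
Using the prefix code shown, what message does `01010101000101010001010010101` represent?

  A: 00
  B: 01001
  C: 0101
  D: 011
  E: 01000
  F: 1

CCACEFBC

Read left to right; each codeword is recognised as soon as it completes (prefix code):
  0101→C | 0101→C | 00→A | 0101→C | 01000→E | 1→F | 01001→B | 0101→C
Decoded message: CCACEFBC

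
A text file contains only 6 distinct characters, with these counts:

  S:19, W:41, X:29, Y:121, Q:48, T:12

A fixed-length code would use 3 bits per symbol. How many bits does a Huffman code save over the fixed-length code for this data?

211

Fixed-length: 3 bits × 270 symbols = 810 bits.
Huffman merges:
combine T(12), S(19) → 31
combine X(29), 31 → 60
combine W(41), Q(48) → 89
combine 60, 89 → 149
combine Y(121), 149 → 270
Huffman total = 31 + 60 + 89 + 149 + 270 = 599 bits.
Saving = 810 − 599 = 211 bits.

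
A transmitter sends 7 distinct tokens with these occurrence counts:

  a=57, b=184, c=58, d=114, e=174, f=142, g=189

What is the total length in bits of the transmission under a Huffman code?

2496

Greedily combine the two least-frequent nodes:
merge a(57) and c(58): 115
merge d(114) and 115: 229
merge f(142) and e(174): 316
merge b(184) and g(189): 373
merge 229 and 316: 545
merge 373 and 545: 918
The encoded length is the sum of every internal node's weight: 115 + 229 + 316 + 373 + 545 + 918 = 2496 bits.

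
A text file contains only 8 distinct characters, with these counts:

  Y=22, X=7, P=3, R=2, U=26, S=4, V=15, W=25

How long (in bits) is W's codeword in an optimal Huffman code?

2

Build the tree from the bottom:
combine R(2), P(3) → 5
combine S(4), 5 → 9
combine X(7), 9 → 16
combine V(15), 16 → 31
combine Y(22), W(25) → 47
combine U(26), 31 → 57
combine 47, 57 → 104
W's leaf is at depth 2, giving a 2-bit codeword.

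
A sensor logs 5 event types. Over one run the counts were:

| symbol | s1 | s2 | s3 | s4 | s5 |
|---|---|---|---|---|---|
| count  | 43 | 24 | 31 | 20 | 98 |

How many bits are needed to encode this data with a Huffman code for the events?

Greedily combine the two least-frequent nodes:
s4(20) + s2(24) → 44
s3(31) + s1(43) → 74
44 + 74 → 118
s5(98) + 118 → 216
Each symbol's bit-cost is frequency × depth; summing gives 452 bits (equivalently 44 + 74 + 118 + 216).

452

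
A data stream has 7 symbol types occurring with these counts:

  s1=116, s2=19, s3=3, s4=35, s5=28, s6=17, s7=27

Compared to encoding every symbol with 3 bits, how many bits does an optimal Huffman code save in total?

Fixed-length: 3 bits × 245 symbols = 735 bits.
Huffman merges:
combine s3(3), s6(17) → 20
combine s2(19), 20 → 39
combine s7(27), s5(28) → 55
combine s4(35), 39 → 74
combine 55, 74 → 129
combine s1(116), 129 → 245
Huffman total = 20 + 39 + 55 + 74 + 129 + 245 = 562 bits.
Saving = 735 − 562 = 173 bits.

173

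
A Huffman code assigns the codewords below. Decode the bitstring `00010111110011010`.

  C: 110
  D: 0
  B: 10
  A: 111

DDDBACDCB

Read left to right; each codeword is recognised as soon as it completes (prefix code):
  0→D | 0→D | 0→D | 10→B | 111→A | 110→C | 0→D | 110→C | 10→B
Decoded message: DDDBACDCB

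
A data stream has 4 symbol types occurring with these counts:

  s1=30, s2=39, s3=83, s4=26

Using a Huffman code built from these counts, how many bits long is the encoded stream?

Merge the two smallest weights repeatedly:
combine s4(26), s1(30) → 56
combine s2(39), 56 → 95
combine s3(83), 95 → 178
Total encoded bits = sum of merged weights = 56 + 95 + 178 = 329.

329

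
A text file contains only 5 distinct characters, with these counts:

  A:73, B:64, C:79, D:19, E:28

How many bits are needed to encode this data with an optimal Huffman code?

Merge the two smallest weights repeatedly:
combine D(19), E(28) → 47
combine 47, B(64) → 111
combine A(73), C(79) → 152
combine 111, 152 → 263
Total encoded bits = sum of merged weights = 47 + 111 + 152 + 263 = 573.

573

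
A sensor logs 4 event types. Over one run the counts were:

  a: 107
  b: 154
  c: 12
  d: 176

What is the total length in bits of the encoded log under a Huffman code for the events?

841

Greedily combine the two least-frequent nodes:
c(12) + a(107) → 119
119 + b(154) → 273
d(176) + 273 → 449
Each symbol's bit-cost is frequency × depth; summing gives 841 bits (equivalently 119 + 273 + 449).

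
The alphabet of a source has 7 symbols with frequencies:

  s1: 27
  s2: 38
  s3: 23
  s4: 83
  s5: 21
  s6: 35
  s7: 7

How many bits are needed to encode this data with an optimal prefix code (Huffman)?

Build the Huffman tree bottom-up:
combine s7(7), s5(21) → 28
combine s3(23), s1(27) → 50
combine 28, s6(35) → 63
combine s2(38), 50 → 88
combine 63, s4(83) → 146
combine 88, 146 → 234
The encoded length is the sum of every internal node's weight: 28 + 50 + 63 + 88 + 146 + 234 = 609 bits.

609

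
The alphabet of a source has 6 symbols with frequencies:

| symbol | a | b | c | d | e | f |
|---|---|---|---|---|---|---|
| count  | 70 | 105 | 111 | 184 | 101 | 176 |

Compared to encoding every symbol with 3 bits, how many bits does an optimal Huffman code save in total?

Fixed-length: 3 bits × 747 symbols = 2241 bits.
Huffman merges:
merge a(70) and e(101): 171
merge b(105) and c(111): 216
merge 171 and f(176): 347
merge d(184) and 216: 400
merge 347 and 400: 747
Huffman total = 171 + 216 + 347 + 400 + 747 = 1881 bits.
Saving = 2241 − 1881 = 360 bits.

360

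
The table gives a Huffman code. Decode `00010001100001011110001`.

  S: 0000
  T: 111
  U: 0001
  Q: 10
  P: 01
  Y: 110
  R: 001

UUQUPTU

Read left to right; each codeword is recognised as soon as it completes (prefix code):
  0001→U | 0001→U | 10→Q | 0001→U | 01→P | 111→T | 0001→U
Decoded message: UUQUPTU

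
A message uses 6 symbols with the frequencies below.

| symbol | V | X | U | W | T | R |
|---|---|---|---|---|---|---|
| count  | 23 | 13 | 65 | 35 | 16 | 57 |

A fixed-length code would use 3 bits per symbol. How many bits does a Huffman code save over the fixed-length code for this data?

Fixed-length: 3 bits × 209 symbols = 627 bits.
Huffman merges:
combine X(13), T(16) → 29
combine V(23), 29 → 52
combine W(35), 52 → 87
combine R(57), U(65) → 122
combine 87, 122 → 209
Huffman total = 29 + 52 + 87 + 122 + 209 = 499 bits.
Saving = 627 − 499 = 128 bits.

128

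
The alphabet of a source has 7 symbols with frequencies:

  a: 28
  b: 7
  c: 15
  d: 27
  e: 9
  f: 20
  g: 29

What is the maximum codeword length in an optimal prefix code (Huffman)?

Merge the two lowest-weight nodes at each step:
b(7) + e(9) → 16
c(15) + 16 → 31
f(20) + d(27) → 47
a(28) + g(29) → 57
31 + 47 → 78
57 + 78 → 135
Maximum depth reached is 4.

4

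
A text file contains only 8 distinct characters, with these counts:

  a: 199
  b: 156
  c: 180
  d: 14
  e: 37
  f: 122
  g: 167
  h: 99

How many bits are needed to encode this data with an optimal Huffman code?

Build the Huffman tree bottom-up:
merge d(14) and e(37): 51
merge 51 and h(99): 150
merge f(122) and 150: 272
merge b(156) and g(167): 323
merge c(180) and a(199): 379
merge 272 and 323: 595
merge 379 and 595: 974
Total encoded bits = sum of merged weights = 51 + 150 + 272 + 323 + 379 + 595 + 974 = 2744.

2744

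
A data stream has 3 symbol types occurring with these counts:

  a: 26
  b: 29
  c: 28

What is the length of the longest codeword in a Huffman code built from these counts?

2

Merge the two lowest-weight nodes at each step:
merge a(26) and c(28): 54
merge b(29) and 54: 83
The rarest symbols sit at the bottom; the longest codeword is 2 bits.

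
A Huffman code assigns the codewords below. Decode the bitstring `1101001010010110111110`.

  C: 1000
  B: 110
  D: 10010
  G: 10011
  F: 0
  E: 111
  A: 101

Read left to right; each codeword is recognised as soon as it completes (prefix code):
  110→B | 10010→D | 10010→D | 110→B | 111→E | 110→B
Decoded message: BDDBEB

BDDBEB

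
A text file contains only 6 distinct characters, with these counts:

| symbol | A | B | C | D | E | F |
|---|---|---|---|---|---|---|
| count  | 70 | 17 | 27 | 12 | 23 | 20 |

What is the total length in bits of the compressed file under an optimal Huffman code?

396

Merge the two smallest weights repeatedly:
D(12) + B(17) → 29
F(20) + E(23) → 43
C(27) + 29 → 56
43 + 56 → 99
A(70) + 99 → 169
Total encoded bits = sum of merged weights = 29 + 43 + 56 + 99 + 169 = 396.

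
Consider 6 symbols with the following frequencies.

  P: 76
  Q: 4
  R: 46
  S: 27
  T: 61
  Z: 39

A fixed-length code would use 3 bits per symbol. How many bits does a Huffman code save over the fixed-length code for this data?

152

Fixed-length: 3 bits × 253 symbols = 759 bits.
Huffman merges:
Q(4) + S(27) → 31
31 + Z(39) → 70
R(46) + T(61) → 107
70 + P(76) → 146
107 + 146 → 253
Huffman total = 31 + 70 + 107 + 146 + 253 = 607 bits.
Saving = 759 − 607 = 152 bits.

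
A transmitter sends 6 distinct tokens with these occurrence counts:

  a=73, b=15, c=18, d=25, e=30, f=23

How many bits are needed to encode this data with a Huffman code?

439

Greedily combine the two least-frequent nodes:
combine b(15), c(18) → 33
combine f(23), d(25) → 48
combine e(30), 33 → 63
combine 48, 63 → 111
combine a(73), 111 → 184
The encoded length is the sum of every internal node's weight: 33 + 48 + 63 + 111 + 184 = 439 bits.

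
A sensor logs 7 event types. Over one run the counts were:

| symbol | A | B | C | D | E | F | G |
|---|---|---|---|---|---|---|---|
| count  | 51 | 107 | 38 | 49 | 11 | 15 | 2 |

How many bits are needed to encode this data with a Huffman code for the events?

646

Greedily combine the two least-frequent nodes:
combine G(2), E(11) → 13
combine 13, F(15) → 28
combine 28, C(38) → 66
combine D(49), A(51) → 100
combine 66, 100 → 166
combine B(107), 166 → 273
Each symbol's bit-cost is frequency × depth; summing gives 646 bits (equivalently 13 + 28 + 66 + 100 + 166 + 273).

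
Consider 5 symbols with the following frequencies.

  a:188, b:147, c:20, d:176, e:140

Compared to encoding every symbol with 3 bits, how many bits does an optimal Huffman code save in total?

511

Fixed-length: 3 bits × 671 symbols = 2013 bits.
Huffman merges:
c(20) + e(140) → 160
b(147) + 160 → 307
d(176) + a(188) → 364
307 + 364 → 671
Huffman total = 160 + 307 + 364 + 671 = 1502 bits.
Saving = 2013 − 1502 = 511 bits.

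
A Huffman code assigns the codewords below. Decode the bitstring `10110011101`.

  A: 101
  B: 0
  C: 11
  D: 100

Read left to right; each codeword is recognised as soon as it completes (prefix code):
  101→A | 100→D | 11→C | 101→A
Decoded message: ADCA

ADCA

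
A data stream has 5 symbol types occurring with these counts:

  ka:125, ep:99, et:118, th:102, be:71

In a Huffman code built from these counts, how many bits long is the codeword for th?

2

Repeatedly merge the two smallest:
be(71) + ep(99) → 170
th(102) + et(118) → 220
ka(125) + 170 → 295
220 + 295 → 515
th's leaf is at depth 2, giving a 2-bit codeword.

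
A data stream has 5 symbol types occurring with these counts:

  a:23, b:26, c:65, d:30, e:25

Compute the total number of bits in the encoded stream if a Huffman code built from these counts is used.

377

Greedily combine the two least-frequent nodes:
a(23) + e(25) → 48
b(26) + d(30) → 56
48 + 56 → 104
c(65) + 104 → 169
The encoded length is the sum of every internal node's weight: 48 + 56 + 104 + 169 = 377 bits.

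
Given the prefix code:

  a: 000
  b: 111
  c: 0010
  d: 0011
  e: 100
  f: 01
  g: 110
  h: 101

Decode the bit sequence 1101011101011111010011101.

ghghbhdh

Read left to right; each codeword is recognised as soon as it completes (prefix code):
  110→g | 101→h | 110→g | 101→h | 111→b | 101→h | 0011→d | 101→h
Decoded message: ghghbhdh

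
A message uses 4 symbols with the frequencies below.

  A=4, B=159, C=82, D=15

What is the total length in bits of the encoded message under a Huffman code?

Greedily combine the two least-frequent nodes:
combine A(4), D(15) → 19
combine 19, C(82) → 101
combine 101, B(159) → 260
Total encoded bits = sum of merged weights = 19 + 101 + 260 = 380.

380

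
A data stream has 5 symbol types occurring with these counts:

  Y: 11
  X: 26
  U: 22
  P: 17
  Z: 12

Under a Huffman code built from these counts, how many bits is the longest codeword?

Merge the two lowest-weight nodes at each step:
merge Y(11) and Z(12): 23
merge P(17) and U(22): 39
merge 23 and X(26): 49
merge 39 and 49: 88
The first pair merged (Y, Z) ends up deepest, at depth 3.

3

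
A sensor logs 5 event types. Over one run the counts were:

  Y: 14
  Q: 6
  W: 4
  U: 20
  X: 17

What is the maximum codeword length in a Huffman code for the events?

Merge the two lowest-weight nodes at each step:
merge W(4) and Q(6): 10
merge 10 and Y(14): 24
merge X(17) and U(20): 37
merge 24 and 37: 61
The rarest symbols sit at the bottom; the longest codeword is 3 bits.

3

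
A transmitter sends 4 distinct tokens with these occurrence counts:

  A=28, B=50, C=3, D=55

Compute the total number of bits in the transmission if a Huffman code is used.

Build the Huffman tree bottom-up:
merge C(3) and A(28): 31
merge 31 and B(50): 81
merge D(55) and 81: 136
Each symbol's bit-cost is frequency × depth; summing gives 248 bits (equivalently 31 + 81 + 136).

248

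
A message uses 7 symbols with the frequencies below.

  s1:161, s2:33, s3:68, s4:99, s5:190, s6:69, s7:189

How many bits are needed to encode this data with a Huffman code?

2149

Merge the two smallest weights repeatedly:
merge s2(33) and s3(68): 101
merge s6(69) and s4(99): 168
merge 101 and s1(161): 262
merge 168 and s7(189): 357
merge s5(190) and 262: 452
merge 357 and 452: 809
The encoded length is the sum of every internal node's weight: 101 + 168 + 262 + 357 + 452 + 809 = 2149 bits.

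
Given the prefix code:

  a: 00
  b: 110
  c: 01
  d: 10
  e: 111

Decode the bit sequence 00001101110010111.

Read left to right; each codeword is recognised as soon as it completes (prefix code):
  00→a | 00→a | 110→b | 111→e | 00→a | 10→d | 111→e
Decoded message: aabeade

aabeade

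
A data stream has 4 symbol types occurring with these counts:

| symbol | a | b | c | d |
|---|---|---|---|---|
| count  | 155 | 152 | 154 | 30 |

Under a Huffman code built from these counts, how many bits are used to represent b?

2

Build the tree from the bottom:
d(30) + b(152) → 182
c(154) + a(155) → 309
182 + 309 → 491
b's leaf is at depth 2, giving a 2-bit codeword.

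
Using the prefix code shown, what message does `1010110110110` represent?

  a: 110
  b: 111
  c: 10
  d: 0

Read left to right; each codeword is recognised as soon as it completes (prefix code):
  10→c | 10→c | 110→a | 110→a | 110→a
Decoded message: ccaaa

ccaaa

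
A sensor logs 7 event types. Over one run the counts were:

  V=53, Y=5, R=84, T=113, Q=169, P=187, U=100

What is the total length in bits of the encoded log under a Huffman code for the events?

1835

Greedily combine the two least-frequent nodes:
combine Y(5), V(53) → 58
combine 58, R(84) → 142
combine U(100), T(113) → 213
combine 142, Q(169) → 311
combine P(187), 213 → 400
combine 311, 400 → 711
Each symbol's bit-cost is frequency × depth; summing gives 1835 bits (equivalently 58 + 142 + 213 + 311 + 400 + 711).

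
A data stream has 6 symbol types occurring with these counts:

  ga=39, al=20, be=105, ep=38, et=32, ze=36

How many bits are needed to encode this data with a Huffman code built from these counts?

652

Build the Huffman tree bottom-up:
al(20) + et(32) → 52
ze(36) + ep(38) → 74
ga(39) + 52 → 91
74 + 91 → 165
be(105) + 165 → 270
The encoded length is the sum of every internal node's weight: 52 + 74 + 91 + 165 + 270 = 652 bits.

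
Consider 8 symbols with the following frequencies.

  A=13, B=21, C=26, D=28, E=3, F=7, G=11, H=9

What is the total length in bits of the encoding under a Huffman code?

329

Build the Huffman tree bottom-up:
combine E(3), F(7) → 10
combine H(9), 10 → 19
combine G(11), A(13) → 24
combine 19, B(21) → 40
combine 24, C(26) → 50
combine D(28), 40 → 68
combine 50, 68 → 118
Total encoded bits = sum of merged weights = 10 + 19 + 24 + 40 + 50 + 68 + 118 = 329.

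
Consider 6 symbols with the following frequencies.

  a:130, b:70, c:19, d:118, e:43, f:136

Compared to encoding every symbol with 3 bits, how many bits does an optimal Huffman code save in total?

322

Fixed-length: 3 bits × 516 symbols = 1548 bits.
Huffman merges:
merge c(19) and e(43): 62
merge 62 and b(70): 132
merge d(118) and a(130): 248
merge 132 and f(136): 268
merge 248 and 268: 516
Huffman total = 62 + 132 + 248 + 268 + 516 = 1226 bits.
Saving = 1548 − 1226 = 322 bits.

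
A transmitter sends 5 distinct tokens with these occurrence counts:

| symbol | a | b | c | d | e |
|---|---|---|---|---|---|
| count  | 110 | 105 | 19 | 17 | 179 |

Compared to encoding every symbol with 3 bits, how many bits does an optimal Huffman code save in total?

Fixed-length: 3 bits × 430 symbols = 1290 bits.
Huffman merges:
d(17) + c(19) → 36
36 + b(105) → 141
a(110) + 141 → 251
e(179) + 251 → 430
Huffman total = 36 + 141 + 251 + 430 = 858 bits.
Saving = 1290 − 858 = 432 bits.

432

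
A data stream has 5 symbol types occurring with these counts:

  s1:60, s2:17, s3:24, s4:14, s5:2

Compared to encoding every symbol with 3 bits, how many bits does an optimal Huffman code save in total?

Fixed-length: 3 bits × 117 symbols = 351 bits.
Huffman merges:
combine s5(2), s4(14) → 16
combine 16, s2(17) → 33
combine s3(24), 33 → 57
combine 57, s1(60) → 117
Huffman total = 16 + 33 + 57 + 117 = 223 bits.
Saving = 351 − 223 = 128 bits.

128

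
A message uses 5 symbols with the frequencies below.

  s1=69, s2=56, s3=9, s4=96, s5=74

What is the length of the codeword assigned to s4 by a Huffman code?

Repeatedly merge the two smallest:
s3(9) + s2(56) → 65
65 + s1(69) → 134
s5(74) + s4(96) → 170
134 + 170 → 304
s4's leaf is at depth 2, giving a 2-bit codeword.

2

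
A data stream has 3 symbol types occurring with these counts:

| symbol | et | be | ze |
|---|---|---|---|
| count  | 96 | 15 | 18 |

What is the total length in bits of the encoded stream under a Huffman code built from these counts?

Merge the two smallest weights repeatedly:
be(15) + ze(18) → 33
33 + et(96) → 129
Each symbol's bit-cost is frequency × depth; summing gives 162 bits (equivalently 33 + 129).

162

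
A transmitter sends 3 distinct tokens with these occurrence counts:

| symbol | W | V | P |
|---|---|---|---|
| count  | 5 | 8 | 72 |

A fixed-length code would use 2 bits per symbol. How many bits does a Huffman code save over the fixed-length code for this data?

Fixed-length: 2 bits × 85 symbols = 170 bits.
Huffman merges:
W(5) + V(8) → 13
13 + P(72) → 85
Huffman total = 13 + 85 = 98 bits.
Saving = 170 − 98 = 72 bits.

72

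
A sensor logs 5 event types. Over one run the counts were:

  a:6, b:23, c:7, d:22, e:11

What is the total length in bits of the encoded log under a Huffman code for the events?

151

Greedily combine the two least-frequent nodes:
merge a(6) and c(7): 13
merge e(11) and 13: 24
merge d(22) and b(23): 45
merge 24 and 45: 69
Total encoded bits = sum of merged weights = 13 + 24 + 45 + 69 = 151.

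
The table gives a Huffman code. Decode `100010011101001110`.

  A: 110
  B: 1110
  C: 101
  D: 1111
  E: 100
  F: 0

Read left to right; each codeword is recognised as soon as it completes (prefix code):
  100→E | 0→F | 100→E | 1110→B | 100→E | 1110→B
Decoded message: EFEBEB

EFEBEB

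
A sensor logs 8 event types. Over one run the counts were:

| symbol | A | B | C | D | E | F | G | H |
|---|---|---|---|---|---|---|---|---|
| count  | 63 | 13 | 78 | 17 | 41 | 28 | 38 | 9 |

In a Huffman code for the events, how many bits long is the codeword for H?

Build the tree from the bottom:
H(9) + B(13) → 22
D(17) + 22 → 39
F(28) + G(38) → 66
39 + E(41) → 80
A(63) + 66 → 129
C(78) + 80 → 158
129 + 158 → 287
The subtree containing H is merged 5 times, so code length = 5.

5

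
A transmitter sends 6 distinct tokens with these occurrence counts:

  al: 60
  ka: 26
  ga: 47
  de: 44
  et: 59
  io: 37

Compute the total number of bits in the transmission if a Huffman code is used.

Merge the two smallest weights repeatedly:
merge ka(26) and io(37): 63
merge de(44) and ga(47): 91
merge et(59) and al(60): 119
merge 63 and 91: 154
merge 119 and 154: 273
Each symbol's bit-cost is frequency × depth; summing gives 700 bits (equivalently 63 + 91 + 119 + 154 + 273).

700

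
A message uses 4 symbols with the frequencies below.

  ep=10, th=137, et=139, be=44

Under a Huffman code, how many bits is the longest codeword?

3

Merge the two lowest-weight nodes at each step:
merge ep(10) and be(44): 54
merge 54 and th(137): 191
merge et(139) and 191: 330
Maximum depth reached is 3.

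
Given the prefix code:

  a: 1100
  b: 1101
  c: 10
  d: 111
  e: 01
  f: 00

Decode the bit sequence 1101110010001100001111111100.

bacfafdda

Read left to right; each codeword is recognised as soon as it completes (prefix code):
  1101→b | 1100→a | 10→c | 00→f | 1100→a | 00→f | 111→d | 111→d | 1100→a
Decoded message: bacfafdda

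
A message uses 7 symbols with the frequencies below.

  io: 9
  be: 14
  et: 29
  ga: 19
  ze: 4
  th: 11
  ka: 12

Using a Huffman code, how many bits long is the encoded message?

259

Build the Huffman tree bottom-up:
merge ze(4) and io(9): 13
merge th(11) and ka(12): 23
merge 13 and be(14): 27
merge ga(19) and 23: 42
merge 27 and et(29): 56
merge 42 and 56: 98
Each symbol's bit-cost is frequency × depth; summing gives 259 bits (equivalently 13 + 23 + 27 + 42 + 56 + 98).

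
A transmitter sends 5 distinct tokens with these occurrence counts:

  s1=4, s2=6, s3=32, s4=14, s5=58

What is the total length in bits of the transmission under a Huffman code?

Build the Huffman tree bottom-up:
s1(4) + s2(6) → 10
10 + s4(14) → 24
24 + s3(32) → 56
56 + s5(58) → 114
The encoded length is the sum of every internal node's weight: 10 + 24 + 56 + 114 = 204 bits.

204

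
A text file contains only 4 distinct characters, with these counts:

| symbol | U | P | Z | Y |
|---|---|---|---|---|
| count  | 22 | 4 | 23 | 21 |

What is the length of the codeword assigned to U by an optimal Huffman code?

2

Huffman merges, smallest pair first:
P(4) + Y(21) → 25
U(22) + Z(23) → 45
25 + 45 → 70
The subtree containing U is merged 2 times, so code length = 2.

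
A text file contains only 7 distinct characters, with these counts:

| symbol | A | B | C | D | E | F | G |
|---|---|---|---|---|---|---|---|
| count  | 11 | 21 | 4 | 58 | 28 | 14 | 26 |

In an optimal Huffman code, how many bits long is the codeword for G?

3

Huffman merges, smallest pair first:
C(4) + A(11) → 15
F(14) + 15 → 29
B(21) + G(26) → 47
E(28) + 29 → 57
47 + 57 → 104
D(58) + 104 → 162
G sits 3 levels below the root, so its codeword is 3 bits.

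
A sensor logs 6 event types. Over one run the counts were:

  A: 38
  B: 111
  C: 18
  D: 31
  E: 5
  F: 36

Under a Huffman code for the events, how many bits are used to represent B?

1

Huffman merges, smallest pair first:
merge E(5) and C(18): 23
merge 23 and D(31): 54
merge F(36) and A(38): 74
merge 54 and 74: 128
merge B(111) and 128: 239
B is merged only at the final step, so code length = 1.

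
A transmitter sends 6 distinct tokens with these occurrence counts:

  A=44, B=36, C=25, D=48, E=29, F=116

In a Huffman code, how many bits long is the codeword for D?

Repeatedly merge the two smallest:
C(25) + E(29) → 54
B(36) + A(44) → 80
D(48) + 54 → 102
80 + 102 → 182
F(116) + 182 → 298
D sits 3 levels below the root, so its codeword is 3 bits.

3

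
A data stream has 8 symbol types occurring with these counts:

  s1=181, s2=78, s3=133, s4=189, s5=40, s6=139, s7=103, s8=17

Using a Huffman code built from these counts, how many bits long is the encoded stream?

Merge the two smallest weights repeatedly:
merge s8(17) and s5(40): 57
merge 57 and s2(78): 135
merge s7(103) and s3(133): 236
merge 135 and s6(139): 274
merge s1(181) and s4(189): 370
merge 236 and 274: 510
merge 370 and 510: 880
Total encoded bits = sum of merged weights = 57 + 135 + 236 + 274 + 370 + 510 + 880 = 2462.

2462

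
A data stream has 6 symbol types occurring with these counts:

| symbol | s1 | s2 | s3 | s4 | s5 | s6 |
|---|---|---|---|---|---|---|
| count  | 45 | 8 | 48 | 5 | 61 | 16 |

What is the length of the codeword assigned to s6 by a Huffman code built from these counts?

3

Build the tree from the bottom:
s4(5) + s2(8) → 13
13 + s6(16) → 29
29 + s1(45) → 74
s3(48) + s5(61) → 109
74 + 109 → 183
The subtree containing s6 is merged 3 times, so code length = 3.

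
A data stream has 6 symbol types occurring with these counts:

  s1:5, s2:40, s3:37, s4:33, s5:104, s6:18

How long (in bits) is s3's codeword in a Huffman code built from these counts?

3

Huffman merges, smallest pair first:
combine s1(5), s6(18) → 23
combine 23, s4(33) → 56
combine s3(37), s2(40) → 77
combine 56, 77 → 133
combine s5(104), 133 → 237
s3 sits 3 levels below the root, so its codeword is 3 bits.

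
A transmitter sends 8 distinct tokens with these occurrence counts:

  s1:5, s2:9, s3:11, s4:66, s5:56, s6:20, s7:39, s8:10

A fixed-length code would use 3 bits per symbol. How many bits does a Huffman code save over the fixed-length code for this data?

Fixed-length: 3 bits × 216 symbols = 648 bits.
Huffman merges:
combine s1(5), s2(9) → 14
combine s8(10), s3(11) → 21
combine 14, s6(20) → 34
combine 21, 34 → 55
combine s7(39), 55 → 94
combine s5(56), s4(66) → 122
combine 94, 122 → 216
Huffman total = 14 + 21 + 34 + 55 + 94 + 122 + 216 = 556 bits.
Saving = 648 − 556 = 92 bits.

92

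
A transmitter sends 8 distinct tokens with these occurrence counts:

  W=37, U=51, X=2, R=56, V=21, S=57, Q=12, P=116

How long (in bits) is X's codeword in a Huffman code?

Huffman merges, smallest pair first:
merge X(2) and Q(12): 14
merge 14 and V(21): 35
merge 35 and W(37): 72
merge U(51) and R(56): 107
merge S(57) and 72: 129
merge 107 and P(116): 223
merge 129 and 223: 352
X sits 5 levels below the root, so its codeword is 5 bits.

5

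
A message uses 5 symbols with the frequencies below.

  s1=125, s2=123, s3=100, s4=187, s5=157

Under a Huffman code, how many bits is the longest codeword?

Merge the two lowest-weight nodes at each step:
merge s3(100) and s2(123): 223
merge s1(125) and s5(157): 282
merge s4(187) and 223: 410
merge 282 and 410: 692
The first pair merged (s3, s2) ends up deepest, at depth 3.

3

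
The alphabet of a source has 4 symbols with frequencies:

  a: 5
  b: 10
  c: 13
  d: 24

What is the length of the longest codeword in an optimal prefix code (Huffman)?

Merge the two lowest-weight nodes at each step:
combine a(5), b(10) → 15
combine c(13), 15 → 28
combine d(24), 28 → 52
Maximum depth reached is 3.

3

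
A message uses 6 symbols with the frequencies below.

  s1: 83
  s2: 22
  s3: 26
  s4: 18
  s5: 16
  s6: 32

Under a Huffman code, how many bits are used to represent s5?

Huffman merges, smallest pair first:
merge s5(16) and s4(18): 34
merge s2(22) and s3(26): 48
merge s6(32) and 34: 66
merge 48 and 66: 114
merge s1(83) and 114: 197
The subtree containing s5 is merged 4 times, so code length = 4.

4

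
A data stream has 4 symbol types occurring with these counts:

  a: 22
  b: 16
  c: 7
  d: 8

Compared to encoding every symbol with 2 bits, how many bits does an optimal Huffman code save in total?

7

Fixed-length: 2 bits × 53 symbols = 106 bits.
Huffman merges:
c(7) + d(8) → 15
15 + b(16) → 31
a(22) + 31 → 53
Huffman total = 15 + 31 + 53 = 99 bits.
Saving = 106 − 99 = 7 bits.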